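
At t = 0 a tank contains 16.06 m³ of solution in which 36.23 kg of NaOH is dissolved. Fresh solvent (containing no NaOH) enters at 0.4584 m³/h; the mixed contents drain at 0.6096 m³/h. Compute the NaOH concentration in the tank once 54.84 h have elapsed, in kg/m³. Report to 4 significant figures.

0.2495 kg/m³

Total volume: dV/dt = Q_in − Q_out = -0.151200 m³/h, so V(t) = 16.06 − 0.151200 t and V(54.84) = 7.76819 m³.
Species balance (pure solvent in): dm/dt = −Q_out · m/V(t).
dm/m = −Q_out dt/(V₀ − 0.151200 t); integrating gives ln(m/m₀) = −(Q_out/(Q_in−Q_out)) ln(V/V₀).
m = m₀ (V₀/V)^(Q_out/(Q_in−Q_out)) = 36.23 × (16.06/7.76819)^(-4.03175) = 1.93799 kg.
C = m/V = 1.93799/7.76819 = 0.249478 kg/m³.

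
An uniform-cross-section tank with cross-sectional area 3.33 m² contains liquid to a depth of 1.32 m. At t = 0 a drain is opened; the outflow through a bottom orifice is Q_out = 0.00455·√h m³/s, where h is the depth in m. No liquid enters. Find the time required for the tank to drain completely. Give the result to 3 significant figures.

1680 s

Mass balance (ρ constant): A dh/dt = −0.00455 √h.
∫ h^(−1/2) dh = −(0.00455/A) ∫ dt, giving 2√h = 2√h₀ − (0.00455/A) t.
Set h = 0: 2√h₀ = (0.00455/A) t_empty ⇒ t_empty = 2A√h₀/0.00455.
t_empty = 2·3.33·√1.32/0.00455 = 6.6600·1.1489/0.00455 = 1681.7 s.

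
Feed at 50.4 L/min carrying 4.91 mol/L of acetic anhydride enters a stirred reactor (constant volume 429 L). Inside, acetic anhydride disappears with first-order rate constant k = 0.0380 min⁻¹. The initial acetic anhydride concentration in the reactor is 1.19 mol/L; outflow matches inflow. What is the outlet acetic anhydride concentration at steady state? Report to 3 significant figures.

Species balance: V dC/dt = Q C_in − Q C − k V C.
Steady state (dC/dt = 0): C_ss = Q C_in/(Q + kV) = C_in/(1 + kV/Q).
C_ss = 50.4·4.91/(50.4 + 0.0380·429) = 247.46/66.702 = 3.7100 mol/L.

3.71 mol/L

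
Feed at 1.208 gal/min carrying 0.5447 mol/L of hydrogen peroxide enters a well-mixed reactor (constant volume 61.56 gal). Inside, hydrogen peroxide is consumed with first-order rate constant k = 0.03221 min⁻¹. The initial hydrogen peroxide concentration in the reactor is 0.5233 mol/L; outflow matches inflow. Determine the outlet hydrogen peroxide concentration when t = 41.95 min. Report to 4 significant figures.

Species balance: V dC/dt = Q C_in − Q C − k V C.
This is linear with rate a = Q/V + k = 0.0518331 min⁻¹.
C_ss = Q C_in/(Q + kV) = 0.206214 mol/L; C(t) = C_ss + (C₀ − C_ss) e^(−a t).
C(41.95) = 0.206214 + (0.317086)·e^(−0.0518331·41.95) = 0.206214 + (0.317086)·0.113676 = 0.242259 mol/L.

0.2423 mol/L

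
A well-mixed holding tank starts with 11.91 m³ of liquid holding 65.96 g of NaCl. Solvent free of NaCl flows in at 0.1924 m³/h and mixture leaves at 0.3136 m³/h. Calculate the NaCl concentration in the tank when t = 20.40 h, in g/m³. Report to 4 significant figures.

3.828 g/m³

Let m(t) be the amount of NaCl. Volume: V(t) = V₀ + (Q_in − Q_out) t = 11.91 − 0.121200 t; V(20.40) = 9.43752 m³.
Species balance (pure solvent in): dm/dt = −Q_out · m/V(t).
Separate: dm/m = −Q_out dt/V(t) ⇒ ln(m/m₀) = −(Q_out/(Q_in−Q_out)) ln(V/V₀).
m = m₀ (V₀/V)^(Q_out/(Q_in−Q_out)) = 65.96 × (11.91/9.43752)^(-2.58746) = 36.1250 g.
C = m/V = 36.1250/9.43752 = 3.82781 g/m³.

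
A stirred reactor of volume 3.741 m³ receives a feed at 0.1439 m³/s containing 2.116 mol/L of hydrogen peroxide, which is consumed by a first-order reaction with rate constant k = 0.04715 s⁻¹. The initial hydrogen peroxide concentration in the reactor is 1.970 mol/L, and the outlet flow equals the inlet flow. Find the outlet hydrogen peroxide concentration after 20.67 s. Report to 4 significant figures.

1.124 mol/L

V dC/dt = Q(C_in − C) − k V C.
This is linear with rate a = Q/V + k = 0.0856157 s⁻¹.
C_ss = Q C_in/(Q + kV) = 0.950683 mol/L; C(t) = C_ss + (C₀ − C_ss) e^(−a t).
C(20.67) = 0.950683 + (1.01932)·e^(−0.0856157·20.67) = 0.950683 + (1.01932)·0.170388 = 1.12436 mol/L.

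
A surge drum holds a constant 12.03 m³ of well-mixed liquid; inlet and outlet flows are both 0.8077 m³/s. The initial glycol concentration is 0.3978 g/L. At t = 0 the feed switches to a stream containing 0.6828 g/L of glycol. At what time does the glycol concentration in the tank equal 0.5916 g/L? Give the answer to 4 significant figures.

Transient balance on the dissolved component: V dC/dt = Q(C_in − C), so τ = V/Q = 14.8941 s.
C(t) = C_in + (C₀ − C_in) e^(−t/τ). Set C = 0.5916 and solve for t:
e^(−t/τ) = (C − C_in)/(C₀ − C_in) = (0.5916 − 0.6828)/(0.3978 − 0.6828) = 0.320000
t = −τ ln(…) = 14.8941 × 1.13943 = 16.9709 s.

16.97 s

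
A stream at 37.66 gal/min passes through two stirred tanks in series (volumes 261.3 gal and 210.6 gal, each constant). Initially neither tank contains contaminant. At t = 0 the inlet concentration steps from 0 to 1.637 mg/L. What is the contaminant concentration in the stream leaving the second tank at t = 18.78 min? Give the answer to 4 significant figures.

Time constants: τᵢ = Vᵢ/Q for each well-mixed tank.
τ₁ = 261.3/37.66 = 6.93840 min; τ₂ = 210.6/37.66 = 5.59214 min.
Solving the cascade with C₁(0)=C₂(0)=0 gives C₂(t) = C_in[1 − (τ₁ e^(−t/τ₁) − τ₂ e^(−t/τ₂))/(τ₁ − τ₂)].
At t = 18.78: e^(−t/τ₁) = 0.0667583, e^(−t/τ₂) = 0.0347949.
C₂ = 1.637·[1 − (6.93840·0.0667583 − 5.59214·0.0347949)/(1.34626)] = 1.637·0.800471 = 1.31037 mg/L.

1.310 mg/L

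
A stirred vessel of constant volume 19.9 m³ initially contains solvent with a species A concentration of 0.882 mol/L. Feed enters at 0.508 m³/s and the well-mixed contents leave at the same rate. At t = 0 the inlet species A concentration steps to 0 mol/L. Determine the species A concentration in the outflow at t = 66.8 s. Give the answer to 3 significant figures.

0.160 mol/L

Accumulation = in − out for the solute gives V dC/dt = Q(C_in − C).
Rewrite as dC/dt + C/τ = C_in/τ, τ = V/Q = 39.173 s.
Integrating: C(t) = C_in + (C₀ − C_in) e^(−t/τ).
C(66.8) = 0 + (0.882 − 0)·e^(−66.8/39.173) = 0 + (0.88200)·0.18173 = 0.16028 mol/L.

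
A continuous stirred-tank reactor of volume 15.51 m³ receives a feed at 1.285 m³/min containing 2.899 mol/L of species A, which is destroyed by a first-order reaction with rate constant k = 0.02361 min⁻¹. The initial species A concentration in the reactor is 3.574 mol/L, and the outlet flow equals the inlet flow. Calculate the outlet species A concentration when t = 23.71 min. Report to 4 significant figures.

V dC/dt = Q(C_in − C) − k V C.
This is linear with rate a = Q/V + k = 0.106460 min⁻¹.
C_ss = Q C_in/(Q + kV) = 2.25608 mol/L; C(t) = C_ss + (C₀ − C_ss) e^(−a t).
C(23.71) = 2.25608 + (1.31792)·e^(−0.106460·23.71) = 2.25608 + (1.31792)·0.0801255 = 2.36168 mol/L.

2.362 mol/L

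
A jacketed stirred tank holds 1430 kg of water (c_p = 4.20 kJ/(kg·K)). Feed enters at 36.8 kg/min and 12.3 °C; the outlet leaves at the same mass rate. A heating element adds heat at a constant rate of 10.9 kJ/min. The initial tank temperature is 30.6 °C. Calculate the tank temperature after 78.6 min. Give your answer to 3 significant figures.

First-law balance (no shaft work): M c_p dT/dt = ṁ c_p (T_in − T) + 10.9.
Rearrange: dT/dt = (T_ss − T)/τ with τ = M/ṁ = 38.859 min and T_ss = T_in + Q̇/(ṁ c_p) = 12.371 °C.
T approaches T_ss exponentially: T(t) = T_ss + (T₀ − T_ss) e^(−t/τ).
T(78.6) = 12.371 + (18.229)·e^(−78.6/38.859) = 12.371 + (18.229)·0.13230 = 14.782 °C.

14.8 °C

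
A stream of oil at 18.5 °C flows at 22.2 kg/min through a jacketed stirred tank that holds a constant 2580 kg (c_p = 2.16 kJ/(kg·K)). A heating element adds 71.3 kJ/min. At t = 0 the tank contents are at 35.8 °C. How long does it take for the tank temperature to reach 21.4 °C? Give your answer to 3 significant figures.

281 min

M c_p dT/dt = ṁ c_p (T_in − T) + Q̇.
τ = M/ṁ = 116.22 min; T_ss = T_in + Q̇/(ṁ c_p) = 19.987 °C.
T(t) = T_ss + (T₀ − T_ss) e^(−t/τ). Set T = 21.4:
e^(−t/τ) = (21.4 − 19.987)/(35.8 − 19.987) = 0.089362
t = −116.22 · ln(0.089362) = 280.67 min.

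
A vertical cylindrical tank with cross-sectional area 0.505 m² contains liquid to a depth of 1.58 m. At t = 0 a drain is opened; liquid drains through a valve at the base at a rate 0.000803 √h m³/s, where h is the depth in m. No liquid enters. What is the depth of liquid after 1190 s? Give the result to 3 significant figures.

Mass balance (ρ constant): A dh/dt = −0.000803 √h.
∫ h^(−1/2) dh = −(0.000803/A) ∫ dt, giving 2√h = 2√h₀ − (0.000803/A) t.
√h = √1.58 − 0.000803·1190/(2·0.505) = 1.2570 − 0.94611 = 0.31087.
h = 0.31087² = 0.096641 m.

0.0966 m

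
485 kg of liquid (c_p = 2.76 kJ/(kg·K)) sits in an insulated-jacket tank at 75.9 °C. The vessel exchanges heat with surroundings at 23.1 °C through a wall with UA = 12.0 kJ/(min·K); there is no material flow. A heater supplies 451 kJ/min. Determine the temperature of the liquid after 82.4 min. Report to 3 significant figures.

Energy balance: M c_p dT/dt = −UA(T − T_amb) + Q̇.
dT/dt = (T_ss − T)/τ with T_ss = T_amb + Q̇/UA = 23.1 + 451/12.0 = 60.683 °C, τ = M c_p/UA = 485·2.76/12.0 = 111.55 min.
T approaches T_ss exponentially: T(t) = T_ss + (T₀ − T_ss) e^(−t/τ).
T(82.4) = 60.683 + (15.217)·0.47774 = 67.953 °C.

68.0 °C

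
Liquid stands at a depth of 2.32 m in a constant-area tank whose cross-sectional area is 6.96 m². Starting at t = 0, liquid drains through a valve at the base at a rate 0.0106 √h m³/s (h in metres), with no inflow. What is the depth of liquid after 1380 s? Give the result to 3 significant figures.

0.223 m

Accumulation of liquid (constant cross-section A): A dh/dt = −0.0106 √h.
∫ h^(−1/2) dh = −(0.0106/A) ∫ dt, giving 2√h = 2√h₀ − (0.0106/A) t.
√h = √2.32 − 0.0106·1380/(2·6.96) = 1.5232 − 1.0509 = 0.47229.
h = 0.47229² = 0.22306 m.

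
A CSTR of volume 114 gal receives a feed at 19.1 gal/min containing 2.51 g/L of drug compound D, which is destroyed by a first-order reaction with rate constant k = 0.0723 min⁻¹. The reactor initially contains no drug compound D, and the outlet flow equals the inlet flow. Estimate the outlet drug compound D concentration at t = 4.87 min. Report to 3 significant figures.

1.21 g/L

V dC/dt = Q(C_in − C) − k V C.
dC/dt = (Q/V) C_in − (Q/V + k) C; effective rate a = Q/V + k = 0.16754 + 0.0723 = 0.23984 min⁻¹.
C_ss = Q C_in/(Q + kV) = 1.7534 g/L; C(t) = C_ss + (C₀ − C_ss) e^(−a t).
C(4.87) = 1.7534 + (-1.7534)·e^(−0.23984·4.87) = 1.7534 + (-1.7534)·0.31098 = 1.2081 g/L.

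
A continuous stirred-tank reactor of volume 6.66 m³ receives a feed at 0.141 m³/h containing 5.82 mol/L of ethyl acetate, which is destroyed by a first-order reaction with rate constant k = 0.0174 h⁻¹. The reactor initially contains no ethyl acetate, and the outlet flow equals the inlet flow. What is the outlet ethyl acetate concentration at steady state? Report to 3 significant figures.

3.19 mol/L

Species balance: V dC/dt = Q C_in − Q C − k V C.
Steady state (dC/dt = 0): C_ss = Q C_in/(Q + kV) = C_in/(1 + kV/Q).
C_ss = 0.141·5.82/(0.141 + 0.0174·6.66) = 0.82062/0.25688 = 3.1945 mol/L.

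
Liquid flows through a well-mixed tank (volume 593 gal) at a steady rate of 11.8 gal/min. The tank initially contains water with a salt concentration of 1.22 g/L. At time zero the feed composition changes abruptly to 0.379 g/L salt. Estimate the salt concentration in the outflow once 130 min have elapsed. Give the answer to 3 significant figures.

0.442 g/L

Mass balance on the solute (V constant): V dC/dt = Q(C_in − C).
Rewrite as dC/dt + C/τ = C_in/τ, τ = V/Q = 50.254 min.
Solution: C(t) = C_in + (C₀ − C_in) e^(−t/τ).
C(130) = 0.379 + (1.22 − 0.379)·e^(−130/50.254) = 0.379 + (0.84100)·0.075257 = 0.44229 g/L.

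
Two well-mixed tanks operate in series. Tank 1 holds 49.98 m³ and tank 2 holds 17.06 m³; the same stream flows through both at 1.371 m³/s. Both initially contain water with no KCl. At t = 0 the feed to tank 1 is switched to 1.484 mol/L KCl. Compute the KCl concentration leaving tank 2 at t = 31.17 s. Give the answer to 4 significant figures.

0.5887 mol/L

Each tank obeys Vᵢ dCᵢ/dt = Q(Cᵢ₋₁ − Cᵢ), so τᵢ = Vᵢ/Q.
τ₁ = 49.98/1.371 = 36.4551 s; τ₂ = 17.06/1.371 = 12.4435 s.
Solving the cascade with C₁(0)=C₂(0)=0 gives C₂(t) = C_in[1 − (τ₁ e^(−t/τ₁) − τ₂ e^(−t/τ₂))/(τ₁ − τ₂)].
At t = 31.17: e^(−t/τ₁) = 0.425273, e^(−t/τ₂) = 0.0816815.
C₂ = 1.484·[1 − (36.4551·0.425273 − 12.4435·0.0816815)/(24.0117)] = 1.484·0.396669 = 0.588656 mol/L.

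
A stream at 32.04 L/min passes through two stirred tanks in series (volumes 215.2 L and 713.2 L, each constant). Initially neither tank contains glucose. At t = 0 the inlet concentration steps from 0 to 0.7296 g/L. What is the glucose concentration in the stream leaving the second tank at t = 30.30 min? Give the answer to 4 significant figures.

0.4652 g/L

Species balance on tank i: dCᵢ/dt = (Cᵢ₋₁ − Cᵢ)/τᵢ with τᵢ = Vᵢ/Q.
τ₁ = 215.2/32.04 = 6.71660 min; τ₂ = 713.2/32.04 = 22.2597 min.
Solving the cascade with C₁(0)=C₂(0)=0 gives C₂(t) = C_in[1 − (τ₁ e^(−t/τ₁) − τ₂ e^(−t/τ₂))/(τ₁ − τ₂)].
At t = 30.30: e^(−t/τ₁) = 0.0109852, e^(−t/τ₂) = 0.256351.
C₂ = 0.7296·[1 − (6.71660·0.0109852 − 22.2597·0.256351)/(-15.5431)] = 0.7296·0.637619 = 0.465207 g/L.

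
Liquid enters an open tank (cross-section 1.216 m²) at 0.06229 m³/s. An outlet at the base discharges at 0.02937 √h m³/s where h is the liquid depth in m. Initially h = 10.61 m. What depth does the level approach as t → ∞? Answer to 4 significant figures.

4.498 m

A dh/dt = Q_in − 0.02937 √h. Steady state requires inflow = outflow:
Q_in = 0.02937 √h_ss ⇒ √h_ss = 0.06229/0.02937 = 2.12087.
h_ss = 2.12087² = 4.49810 m. (Since h₀ = 10.61 m > h_ss, the level will fall toward this value.)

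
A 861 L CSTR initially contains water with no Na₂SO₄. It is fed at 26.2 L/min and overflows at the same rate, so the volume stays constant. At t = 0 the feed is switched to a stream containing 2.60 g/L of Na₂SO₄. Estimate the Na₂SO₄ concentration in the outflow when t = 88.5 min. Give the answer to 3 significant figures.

Species balance on the tank: V dC/dt = Q(C_in − C).
Time constant τ = V/Q = 861/26.2 = 32.863 min.
This is linear first-order; C(t) = C_in + (C₀ − C_in) e^(−t/τ).
C(88.5) = 2.60 + (0 − 2.60)·e^(−88.5/32.863) = 2.60 + (-2.6000)·0.067675 = 2.4240 g/L.

2.42 g/L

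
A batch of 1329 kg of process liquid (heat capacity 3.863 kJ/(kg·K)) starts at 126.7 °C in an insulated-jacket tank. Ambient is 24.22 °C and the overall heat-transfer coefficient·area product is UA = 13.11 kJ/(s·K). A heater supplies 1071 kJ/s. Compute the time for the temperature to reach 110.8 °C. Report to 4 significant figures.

567.0 s

Lumped-capacitance energy balance: M c_p dT/dt = UA(T_amb − T) + Q̇.
τ = M c_p/UA = 391.604 s; T_ss = T_amb + Q̇/UA = 24.22 + 1071/13.11 = 105.913 °C.
T(t) = T_ss + (T₀ − T_ss)e^(−t/τ); set T = 110.8:
t = −τ ln[(T − T_ss)/(T₀ − T_ss)] = −391.604 · ln(0.235085) = 566.967 s.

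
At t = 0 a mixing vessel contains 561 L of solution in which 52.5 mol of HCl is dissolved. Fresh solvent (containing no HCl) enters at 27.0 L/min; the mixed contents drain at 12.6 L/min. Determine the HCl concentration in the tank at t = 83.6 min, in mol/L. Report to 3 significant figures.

0.0109 mol/L

Total volume: dV/dt = Q_in − Q_out = 14.400 L/min, so V(t) = 561 + 14.400 t and V(83.6) = 1764.8 L.
Solute balance: dm/dt = 0 − Q_out C = −Q_out m/V(t).
Separate: dm/m = −Q_out dt/V(t) ⇒ ln(m/m₀) = −(Q_out/(Q_in−Q_out)) ln(V/V₀).
m = m₀ (V₀/V)^(Q_out/(Q_in−Q_out)) = 52.5 × (561/1764.8)^(0.87500) = 19.259 mol.
C = m/V = 19.259/1764.8 = 0.010913 mol/L.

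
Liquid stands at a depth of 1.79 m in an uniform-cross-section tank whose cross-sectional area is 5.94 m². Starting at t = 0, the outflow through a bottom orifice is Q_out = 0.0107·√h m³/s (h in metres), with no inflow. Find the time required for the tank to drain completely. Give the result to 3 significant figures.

Volume balance on the tank: A dh/dt = −0.0107 √h.
Separate and integrate: 2(√h − √h₀) = −(0.0107/A) t.
Set h = 0: 2√h₀ = (0.0107/A) t_empty ⇒ t_empty = 2A√h₀/0.0107.
t_empty = 2·5.94·√1.79/0.0107 = 11.880·1.3379/0.0107 = 1485.5 s.

1490 s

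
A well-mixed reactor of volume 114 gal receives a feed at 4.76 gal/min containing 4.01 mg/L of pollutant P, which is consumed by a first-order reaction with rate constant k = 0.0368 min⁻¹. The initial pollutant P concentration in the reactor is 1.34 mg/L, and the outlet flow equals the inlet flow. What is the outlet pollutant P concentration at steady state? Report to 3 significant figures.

V dC/dt = Q(C_in − C) − k V C.
At steady state: 0 = Q C_in − (Q + kV) C_ss, so C_ss = Q C_in/(Q + kV).
C_ss = 4.76·4.01/(4.76 + 0.0368·114) = 19.088/8.9552 = 2.1315 mg/L.

2.13 mg/L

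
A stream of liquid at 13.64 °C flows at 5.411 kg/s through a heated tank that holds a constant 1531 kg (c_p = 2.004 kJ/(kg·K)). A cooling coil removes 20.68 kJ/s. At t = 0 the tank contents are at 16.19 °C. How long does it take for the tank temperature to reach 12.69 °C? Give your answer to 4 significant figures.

435.3 s

Energy balance: M c_p dT/dt = ṁ c_p (T_in − T) − 20.68.
τ = M/ṁ = 282.942 s; T_ss = T_in − Q̇/(ṁ c_p) = 11.7329 °C.
T(t) = T_ss + (T₀ − T_ss) e^(−t/τ). Set T = 12.69:
e^(−t/τ) = (12.69 − 11.7329)/(16.19 − 11.7329) = 0.214737
t = −282.942 · ln(0.214737) = 435.261 s.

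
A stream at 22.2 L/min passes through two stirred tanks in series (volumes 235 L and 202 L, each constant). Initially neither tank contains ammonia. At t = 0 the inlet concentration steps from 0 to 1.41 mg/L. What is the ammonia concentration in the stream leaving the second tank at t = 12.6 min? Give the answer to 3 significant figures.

0.517 mg/L

Each tank obeys Vᵢ dCᵢ/dt = Q(Cᵢ₋₁ − Cᵢ), so τᵢ = Vᵢ/Q.
τ₁ = 235/22.2 = 10.586 min; τ₂ = 202/22.2 = 9.0991 min.
Tank 1: C₁ = C_in(1 − e^(−t/τ₁)). Tank 2 (τ₁ ≠ τ₂): C₂ = C_in[1 − (τ₁ e^(−t/τ₁) − τ₂ e^(−t/τ₂))/(τ₁ − τ₂)].
At t = 12.6: e^(−t/τ₁) = 0.30413, e^(−t/τ₂) = 0.25039.
C₂ = 1.41·[1 − (10.586·0.30413 − 9.0991·0.25039)/(1.4865)] = 1.41·0.36689 = 0.51731 mg/L.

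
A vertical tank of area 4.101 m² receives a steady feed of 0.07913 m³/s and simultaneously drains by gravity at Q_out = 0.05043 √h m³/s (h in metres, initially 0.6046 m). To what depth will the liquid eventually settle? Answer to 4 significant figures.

Mass balance (ρ constant): A dh/dt = Q_in − 0.05043 √h. At steady state dh/dt = 0:
Q_in = 0.05043 √h_ss ⇒ √h_ss = 0.07913/0.05043 = 1.56911.
h_ss = 1.56911² = 2.46209 m. (Since h₀ = 0.6046 m < h_ss, the level will rise toward this value.)

2.462 m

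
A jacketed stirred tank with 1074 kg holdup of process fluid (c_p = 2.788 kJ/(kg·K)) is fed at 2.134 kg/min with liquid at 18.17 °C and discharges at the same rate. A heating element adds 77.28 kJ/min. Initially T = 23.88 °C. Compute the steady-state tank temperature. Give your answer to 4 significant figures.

31.16 °C

Energy balance: M c_p dT/dt = ṁ c_p (T_in − T) + 77.28.
At steady state dT/dt = 0 ⇒ T_ss = T_in + Q̇/(ṁ c_p) = 18.17 + 77.28/(2.134·2.788) = 31.1591 °C.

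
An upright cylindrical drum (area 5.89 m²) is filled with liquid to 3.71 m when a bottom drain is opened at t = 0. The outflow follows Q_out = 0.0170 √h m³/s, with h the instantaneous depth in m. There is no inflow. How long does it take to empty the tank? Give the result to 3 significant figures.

Unsteady balance on liquid volume: A dh/dt = −0.0170 √h.
∫ h^(−1/2) dh = −(0.0170/A) ∫ dt, giving 2√h = 2√h₀ − (0.0170/A) t.
Tank is empty when √h = 0: t_empty = 2A√h₀/0.0170.
t_empty = 2·5.89·√3.71/0.0170 = 11.780·1.9261/0.0170 = 1334.7 s.

1330 s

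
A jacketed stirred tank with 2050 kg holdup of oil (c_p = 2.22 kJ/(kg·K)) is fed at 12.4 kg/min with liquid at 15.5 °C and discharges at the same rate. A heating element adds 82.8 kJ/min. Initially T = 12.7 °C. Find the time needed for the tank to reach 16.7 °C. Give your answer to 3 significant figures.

Heat balance on the well-mixed liquid: M c_p dT/dt = ṁ c_p (T_in − T) + 82.8.
τ = M/ṁ = 165.32 min; T_ss = T_in + Q̇/(ṁ c_p) = 18.508 °C.
T(t) = T_ss + (T₀ − T_ss) e^(−t/τ). Set T = 16.7:
e^(−t/τ) = (16.7 − 18.508)/(12.7 − 18.508) = 0.31128
t = −165.32 · ln(0.31128) = 192.94 min.

193 min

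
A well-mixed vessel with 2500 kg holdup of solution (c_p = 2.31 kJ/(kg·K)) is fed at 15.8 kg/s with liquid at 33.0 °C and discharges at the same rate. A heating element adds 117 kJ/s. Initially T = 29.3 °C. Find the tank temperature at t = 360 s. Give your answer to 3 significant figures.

M c_p dT/dt = ṁ c_p (T_in − T) + Q̇.
Rearrange: dT/dt = (T_ss − T)/τ with τ = M/ṁ = 158.23 s and T_ss = T_in + Q̇/(ṁ c_p) = 36.206 °C.
T approaches T_ss exponentially: T(t) = T_ss + (T₀ − T_ss) e^(−t/τ).
T(360) = 36.206 + (-6.9057)·e^(−360/158.23) = 36.206 + (-6.9057)·0.10278 = 35.496 °C.

35.5 °C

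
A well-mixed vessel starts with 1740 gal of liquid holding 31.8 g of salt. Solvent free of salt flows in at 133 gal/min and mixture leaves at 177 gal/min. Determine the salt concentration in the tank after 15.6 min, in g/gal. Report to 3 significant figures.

Total volume: dV/dt = Q_in − Q_out = -44.000 gal/min, so V(t) = 1740 − 44.000 t and V(15.6) = 1053.6 gal.
Solute balance: dm/dt = 0 − Q_out C = −Q_out m/V(t).
dm/m = −Q_out dt/(V₀ − 44.000 t); integrating gives ln(m/m₀) = −(Q_out/(Q_in−Q_out)) ln(V/V₀).
m = m₀ (V₀/V)^(Q_out/(Q_in−Q_out)) = 31.8 × (1740/1053.6)^(-4.0227) = 4.2265 g.
C = m/V = 4.2265/1053.6 = 0.0040115 g/gal.

0.00401 g/gal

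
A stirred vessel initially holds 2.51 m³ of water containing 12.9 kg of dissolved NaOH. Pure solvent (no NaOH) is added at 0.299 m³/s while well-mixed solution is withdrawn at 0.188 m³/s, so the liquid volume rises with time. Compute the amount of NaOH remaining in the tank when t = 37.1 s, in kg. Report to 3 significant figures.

Let m(t) be the amount of NaOH. Volume: V(t) = V₀ + (Q_in − Q_out) t = 2.51 + 0.11100 t; V(37.1) = 6.6281 m³.
Species balance (pure solvent in): dm/dt = −Q_out · m/V(t).
Separate: dm/m = −Q_out dt/V(t) ⇒ ln(m/m₀) = −(Q_out/(Q_in−Q_out)) ln(V/V₀).
m = m₀ (V₀/V)^(Q_out/(Q_in−Q_out)) = 12.9 × (2.51/6.6281)^(1.6937) = 2.4908 kg.

2.49 kg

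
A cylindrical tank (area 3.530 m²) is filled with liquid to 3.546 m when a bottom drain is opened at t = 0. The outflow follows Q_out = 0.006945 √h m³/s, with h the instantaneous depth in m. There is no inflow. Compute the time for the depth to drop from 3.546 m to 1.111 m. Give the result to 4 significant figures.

With no inflow, A dh/dt = −0.006945 √h.
∫ h^(−1/2) dh = −(0.006945/A) ∫ dt, giving 2√h = 2√h₀ − (0.006945/A) t.
t = 2A(√h₀ − √h)/0.006945 = 2·3.530·(√3.546 − √1.111)/0.006945
  = 7.06000 × (1.88308 − 1.05404) / 0.006945 = 842.771 s.

842.8 s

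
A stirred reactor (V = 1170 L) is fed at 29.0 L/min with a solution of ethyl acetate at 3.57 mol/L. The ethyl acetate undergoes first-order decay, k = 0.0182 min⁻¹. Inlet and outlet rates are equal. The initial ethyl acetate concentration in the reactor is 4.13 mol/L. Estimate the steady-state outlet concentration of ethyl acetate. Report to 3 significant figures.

2.06 mol/L

V dC/dt = Q(C_in − C) − k V C.
At steady state: 0 = Q C_in − (Q + kV) C_ss, so C_ss = Q C_in/(Q + kV).
C_ss = 29.0·3.57/(29.0 + 0.0182·1170) = 103.53/50.294 = 2.0585 mol/L.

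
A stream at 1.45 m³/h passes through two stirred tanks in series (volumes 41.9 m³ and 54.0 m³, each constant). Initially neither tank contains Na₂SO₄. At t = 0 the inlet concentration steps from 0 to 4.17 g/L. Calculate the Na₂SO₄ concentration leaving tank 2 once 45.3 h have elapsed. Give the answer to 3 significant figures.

Each tank obeys Vᵢ dCᵢ/dt = Q(Cᵢ₋₁ − Cᵢ), so τᵢ = Vᵢ/Q.
τ₁ = 41.9/1.45 = 28.897 h; τ₂ = 54.0/1.45 = 37.241 h.
Solving the cascade with C₁(0)=C₂(0)=0 gives C₂(t) = C_in[1 − (τ₁ e^(−t/τ₁) − τ₂ e^(−t/τ₂))/(τ₁ − τ₂)].
At t = 45.3: e^(−t/τ₁) = 0.20853, e^(−t/τ₂) = 0.29630.
C₂ = 4.17·[1 − (28.897·0.20853 − 37.241·0.29630)/(-8.3448)] = 4.17·0.39979 = 1.6671 g/L.

1.67 g/L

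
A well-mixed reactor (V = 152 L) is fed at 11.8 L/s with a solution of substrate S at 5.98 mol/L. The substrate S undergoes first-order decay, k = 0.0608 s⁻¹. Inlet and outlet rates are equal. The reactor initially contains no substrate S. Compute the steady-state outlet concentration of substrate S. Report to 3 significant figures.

3.35 mol/L

V dC/dt = Q(C_in − C) − k V C.
At steady state: 0 = Q C_in − (Q + kV) C_ss, so C_ss = Q C_in/(Q + kV).
C_ss = 11.8·5.98/(11.8 + 0.0608·152) = 70.564/21.042 = 3.3535 mol/L.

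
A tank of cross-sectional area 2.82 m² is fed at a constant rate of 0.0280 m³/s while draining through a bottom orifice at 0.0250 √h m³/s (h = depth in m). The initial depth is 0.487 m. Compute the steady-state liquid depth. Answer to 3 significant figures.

1.25 m

A dh/dt = Q_in − 0.0250 √h. Steady state requires inflow = outflow:
Q_in = 0.0250 √h_ss ⇒ √h_ss = 0.0280/0.0250 = 1.1200.
h_ss = 1.1200² = 1.2544 m. (Since h₀ = 0.487 m < h_ss, the level will rise toward this value.)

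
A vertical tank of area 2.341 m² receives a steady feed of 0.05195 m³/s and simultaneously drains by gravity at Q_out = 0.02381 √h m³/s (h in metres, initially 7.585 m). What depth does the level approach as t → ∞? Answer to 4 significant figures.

Mass balance (ρ constant): A dh/dt = Q_in − 0.02381 √h. At steady state dh/dt = 0:
Q_in = 0.02381 √h_ss ⇒ √h_ss = 0.05195/0.02381 = 2.18186.
h_ss = 2.18186² = 4.76050 m. (Since h₀ = 7.585 m > h_ss, the level will fall toward this value.)

4.760 m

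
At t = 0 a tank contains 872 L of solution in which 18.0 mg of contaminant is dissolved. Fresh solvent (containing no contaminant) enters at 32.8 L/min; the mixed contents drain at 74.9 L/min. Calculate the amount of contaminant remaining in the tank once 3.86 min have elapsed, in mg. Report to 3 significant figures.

12.5 mg

Total volume: dV/dt = Q_in − Q_out = -42.100 L/min, so V(t) = 872 − 42.100 t and V(3.86) = 709.49 L.
Solute balance: dm/dt = 0 − Q_out C = −Q_out m/V(t).
Separate: dm/m = −Q_out dt/V(t) ⇒ ln(m/m₀) = −(Q_out/(Q_in−Q_out)) ln(V/V₀).
m = m₀ (V₀/V)^(Q_out/(Q_in−Q_out)) = 18.0 × (872/709.49)^(-1.7791) = 12.472 mg.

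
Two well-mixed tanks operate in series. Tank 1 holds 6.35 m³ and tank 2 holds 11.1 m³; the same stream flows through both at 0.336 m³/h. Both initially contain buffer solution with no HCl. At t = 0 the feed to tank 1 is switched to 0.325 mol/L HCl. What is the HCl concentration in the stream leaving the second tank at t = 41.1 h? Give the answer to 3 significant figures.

0.155 mol/L

Species balance on tank i: dCᵢ/dt = (Cᵢ₋₁ − Cᵢ)/τᵢ with τᵢ = Vᵢ/Q.
τ₁ = 6.35/0.336 = 18.899 h; τ₂ = 11.1/0.336 = 33.036 h.
Tank 1: C₁ = C_in(1 − e^(−t/τ₁)). Tank 2 (τ₁ ≠ τ₂): C₂ = C_in[1 − (τ₁ e^(−t/τ₁) − τ₂ e^(−t/τ₂))/(τ₁ − τ₂)].
At t = 41.1: e^(−t/τ₁) = 0.11364, e^(−t/τ₂) = 0.28820.
C₂ = 0.325·[1 − (18.899·0.11364 − 33.036·0.28820)/(-14.137)] = 0.325·0.47844 = 0.15549 mol/L.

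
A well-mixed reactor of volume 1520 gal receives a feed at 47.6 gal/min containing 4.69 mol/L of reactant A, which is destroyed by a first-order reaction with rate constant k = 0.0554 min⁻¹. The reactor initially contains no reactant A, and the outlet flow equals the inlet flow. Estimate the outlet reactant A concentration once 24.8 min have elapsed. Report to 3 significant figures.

1.50 mol/L

Species balance: V dC/dt = Q C_in − Q C − k V C.
dC/dt = (Q/V) C_in − (Q/V + k) C; effective rate a = Q/V + k = 0.031316 + 0.0554 = 0.086716 min⁻¹.
C_ss = Q C_in/(Q + kV) = 1.6937 mol/L; C(t) = C_ss + (C₀ − C_ss) e^(−a t).
C(24.8) = 1.6937 + (-1.6937)·e^(−0.086716·24.8) = 1.6937 + (-1.6937)·0.11642 = 1.4965 mol/L.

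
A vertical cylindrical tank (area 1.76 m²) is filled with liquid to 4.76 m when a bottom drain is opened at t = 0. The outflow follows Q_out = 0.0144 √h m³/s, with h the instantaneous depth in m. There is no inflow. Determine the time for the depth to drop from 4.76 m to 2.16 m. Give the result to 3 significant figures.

174 s

With no inflow, A dh/dt = −0.0144 √h.
This is separable: 2 d(√h)/dt = −0.0144/A, so √h = √h₀ − (0.0144/(2A)) t.
t = 2A(√h₀ − √h)/0.0144 = 2·1.76·(√4.76 − √2.16)/0.0144
  = 3.5200 × (2.1817 − 1.4697) / 0.0144 = 174.06 s.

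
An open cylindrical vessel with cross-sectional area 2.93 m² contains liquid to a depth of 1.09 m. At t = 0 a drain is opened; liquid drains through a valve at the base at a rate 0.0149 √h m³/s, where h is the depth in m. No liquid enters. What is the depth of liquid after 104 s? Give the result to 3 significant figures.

With no inflow, A dh/dt = −0.0149 √h.
This is separable: 2 d(√h)/dt = −0.0149/A, so √h = √h₀ − (0.0149/(2A)) t.
√h = √1.09 − 0.0149·104/(2·2.93) = 1.0440 − 0.26444 = 0.77959.
h = 0.77959² = 0.60777 m.

0.608 m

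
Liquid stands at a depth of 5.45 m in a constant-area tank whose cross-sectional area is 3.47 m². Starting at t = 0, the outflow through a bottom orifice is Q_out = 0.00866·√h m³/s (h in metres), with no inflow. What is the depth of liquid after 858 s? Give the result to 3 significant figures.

1.60 m

With no inflow, A dh/dt = −0.00866 √h.
This is separable: 2 d(√h)/dt = −0.00866/A, so √h = √h₀ − (0.00866/(2A)) t.
√h = √5.45 − 0.00866·858/(2·3.47) = 2.3345 − 1.0706 = 1.2639.
h = 1.2639² = 1.5974 m.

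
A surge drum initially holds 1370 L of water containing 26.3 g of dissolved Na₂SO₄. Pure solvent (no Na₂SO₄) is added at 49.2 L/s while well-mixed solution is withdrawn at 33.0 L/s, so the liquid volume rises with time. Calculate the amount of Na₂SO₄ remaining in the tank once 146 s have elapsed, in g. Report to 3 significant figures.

Total volume: dV/dt = Q_in − Q_out = 16.200 L/s, so V(t) = 1370 + 16.200 t and V(146) = 3735.2 L.
Solute balance: dm/dt = 0 − Q_out C = −Q_out m/V(t).
dm/m = −Q_out dt/(V₀ + 16.200 t); integrating gives ln(m/m₀) = −(Q_out/(Q_in−Q_out)) ln(V/V₀).
m = m₀ (V₀/V)^(Q_out/(Q_in−Q_out)) = 26.3 × (1370/3735.2)^(2.0370) = 3.4091 g.

3.41 g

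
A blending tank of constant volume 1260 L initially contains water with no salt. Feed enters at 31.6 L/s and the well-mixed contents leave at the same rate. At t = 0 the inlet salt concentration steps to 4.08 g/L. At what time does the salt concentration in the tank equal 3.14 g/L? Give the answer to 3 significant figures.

Species balance: V dC/dt = Q(C_in − C) ⇒ τ = V/Q = 39.873 s.
C(t) = C_in + (C₀ − C_in) e^(−t/τ). Set C = 3.14 and solve for t:
e^(−t/τ) = (C − C_in)/(C₀ − C_in) = (3.14 − 4.08)/(0 − 4.08) = 0.23039
t = −τ ln(…) = 39.873 × 1.4680 = 58.533 s.

58.5 s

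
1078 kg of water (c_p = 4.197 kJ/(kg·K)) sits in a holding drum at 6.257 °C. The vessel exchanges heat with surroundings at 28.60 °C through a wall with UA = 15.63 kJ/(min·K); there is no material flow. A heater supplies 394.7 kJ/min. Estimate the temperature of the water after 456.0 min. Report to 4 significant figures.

Lumped-capacitance energy balance: M c_p dT/dt = UA(T_amb − T) + Q̇.
dT/dt = (T_ss − T)/τ with T_ss = T_amb + Q̇/UA = 28.60 + 394.7/15.63 = 53.8527 °C, τ = M c_p/UA = 1078·4.197/15.63 = 289.467 min.
This is linear first-order; T(t) = T_ss + (T₀ − T_ss) e^(−t/τ).
T(456.0) = 53.8527 + (-47.5957)·0.206943 = 44.0031 °C.

44.00 °C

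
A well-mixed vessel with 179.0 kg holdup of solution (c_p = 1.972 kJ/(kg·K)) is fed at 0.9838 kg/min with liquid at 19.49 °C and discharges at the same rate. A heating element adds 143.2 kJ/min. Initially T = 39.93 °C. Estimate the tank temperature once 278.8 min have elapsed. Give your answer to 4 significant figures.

M c_p dT/dt = ṁ c_p (T_in − T) + Q̇.
τ = M/ṁ = 181.948 min; T_ss = T_in + Q̇/(ṁ c_p) = 19.49 + 143.2/(0.9838·1.972) = 93.3024 °C.
T approaches T_ss exponentially: T(t) = T_ss + (T₀ − T_ss) e^(−t/τ).
T(278.8) = 93.3024 + (-53.3724)·e^(−278.8/181.948) = 93.3024 + (-53.3724)·0.216036 = 81.7720 °C.

81.77 °C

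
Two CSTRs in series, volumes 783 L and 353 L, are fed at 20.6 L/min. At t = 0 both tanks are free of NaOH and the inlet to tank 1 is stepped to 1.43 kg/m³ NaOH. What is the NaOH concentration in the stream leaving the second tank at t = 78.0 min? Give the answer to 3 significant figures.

1.11 kg/m³

Species balance on tank i: dCᵢ/dt = (Cᵢ₋₁ − Cᵢ)/τᵢ with τᵢ = Vᵢ/Q.
τ₁ = 783/20.6 = 38.010 min; τ₂ = 353/20.6 = 17.136 min.
Solving the cascade with C₁(0)=C₂(0)=0 gives C₂(t) = C_in[1 − (τ₁ e^(−t/τ₁) − τ₂ e^(−t/τ₂))/(τ₁ − τ₂)].
At t = 78.0: e^(−t/τ₁) = 0.12846, e^(−t/τ₂) = 0.010548.
C₂ = 1.43·[1 − (38.010·0.12846 − 17.136·0.010548)/(20.874)] = 1.43·0.77474 = 1.1079 kg/m³.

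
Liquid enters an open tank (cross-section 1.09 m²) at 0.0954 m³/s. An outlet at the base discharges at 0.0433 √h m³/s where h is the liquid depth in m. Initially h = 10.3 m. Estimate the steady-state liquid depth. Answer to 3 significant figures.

Mass balance (ρ constant): A dh/dt = Q_in − 0.0433 √h. At steady state dh/dt = 0:
Q_in = 0.0433 √h_ss ⇒ √h_ss = 0.0954/0.0433 = 2.2032.
h_ss = 2.2032² = 4.8542 m. (Since h₀ = 10.3 m > h_ss, the level will fall toward this value.)

4.85 m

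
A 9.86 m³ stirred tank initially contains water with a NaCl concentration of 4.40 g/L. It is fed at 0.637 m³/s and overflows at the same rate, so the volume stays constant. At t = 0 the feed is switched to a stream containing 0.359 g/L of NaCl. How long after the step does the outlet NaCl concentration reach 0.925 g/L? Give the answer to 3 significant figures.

30.4 s

Unsteady species balance (constant V, well mixed): V dC/dt = Q(C_in − C), so τ = V/Q = 15.479 s.
C(t) = C_in + (C₀ − C_in) e^(−t/τ). Set C = 0.925 and solve for t:
e^(−t/τ) = (C − C_in)/(C₀ − C_in) = (0.925 − 0.359)/(4.40 − 0.359) = 0.14006
t = −τ ln(…) = 15.479 × 1.9657 = 30.426 s.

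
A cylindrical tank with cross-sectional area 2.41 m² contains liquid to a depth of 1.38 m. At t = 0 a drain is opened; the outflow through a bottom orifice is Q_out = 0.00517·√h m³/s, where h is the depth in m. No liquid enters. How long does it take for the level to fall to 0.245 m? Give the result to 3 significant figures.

634 s

A dh/dt = −Q_out = −0.00517 √h.
∫ h^(−1/2) dh = −(0.00517/A) ∫ dt, giving 2√h = 2√h₀ − (0.00517/A) t.
t = 2A(√h₀ − √h)/0.00517 = 2·2.41·(√1.38 − √0.245)/0.00517
  = 4.8200 × (1.1747 − 0.49497) / 0.00517 = 633.74 s.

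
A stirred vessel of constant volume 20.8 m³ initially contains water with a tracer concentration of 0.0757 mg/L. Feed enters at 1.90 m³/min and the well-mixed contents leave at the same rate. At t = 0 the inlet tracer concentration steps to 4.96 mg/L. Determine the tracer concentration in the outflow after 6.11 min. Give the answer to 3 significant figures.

Transient balance on the dissolved component: V dC/dt = Q(C_in − C).
Time constant τ = V/Q = 20.8/1.90 = 10.947 min.
Integrating: C(t) = C_in + (C₀ − C_in) e^(−t/τ).
C(6.11) = 4.96 + (0.0757 − 4.96)·e^(−6.11/10.947) = 4.96 + (-4.8843)·0.57228 = 2.1648 mg/L.

2.16 mg/L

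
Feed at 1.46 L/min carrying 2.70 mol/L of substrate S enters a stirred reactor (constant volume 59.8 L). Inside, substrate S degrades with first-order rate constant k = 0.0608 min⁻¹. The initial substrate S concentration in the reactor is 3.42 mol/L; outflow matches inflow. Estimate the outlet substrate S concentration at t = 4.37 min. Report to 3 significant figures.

2.60 mol/L

Species balance: V dC/dt = Q C_in − Q C − k V C.
This is linear with rate a = Q/V + k = 0.085215 min⁻¹.
C_ss = Q C_in/(Q + kV) = 0.77357 mol/L; C(t) = C_ss + (C₀ − C_ss) e^(−a t).
C(4.37) = 0.77357 + (2.6464)·e^(−0.085215·4.37) = 0.77357 + (2.6464)·0.68909 = 2.5972 mol/L.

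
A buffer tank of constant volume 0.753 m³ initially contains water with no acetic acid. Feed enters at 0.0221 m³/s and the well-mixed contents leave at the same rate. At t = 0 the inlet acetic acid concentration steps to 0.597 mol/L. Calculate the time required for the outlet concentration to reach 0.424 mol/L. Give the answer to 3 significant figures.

Transient balance on the dissolved component: V dC/dt = Q(C_in − C), so τ = V/Q = 34.072 s.
C(t) = C_in + (C₀ − C_in) e^(−t/τ). Set C = 0.424 and solve for t:
e^(−t/τ) = (C − C_in)/(C₀ − C_in) = (0.424 − 0.597)/(0 − 0.597) = 0.28978
t = −τ ln(…) = 34.072 × 1.2386 = 42.203 s.

42.2 s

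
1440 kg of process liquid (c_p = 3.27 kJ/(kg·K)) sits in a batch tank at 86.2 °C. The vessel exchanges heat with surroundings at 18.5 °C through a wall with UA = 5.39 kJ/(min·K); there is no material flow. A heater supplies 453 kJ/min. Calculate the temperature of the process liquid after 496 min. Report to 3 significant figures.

93.3 °C

Lumped-capacitance energy balance: M c_p dT/dt = UA(T_amb − T) + Q̇.
dT/dt = (T_ss − T)/τ with T_ss = T_amb + Q̇/UA = 18.5 + 453/5.39 = 102.54 °C, τ = M c_p/UA = 1440·3.27/5.39 = 873.62 min.
Integrating: T(t) = T_ss + (T₀ − T_ss) e^(−t/τ).
T(496) = 102.54 + (-16.345)·0.56680 = 93.280 °C.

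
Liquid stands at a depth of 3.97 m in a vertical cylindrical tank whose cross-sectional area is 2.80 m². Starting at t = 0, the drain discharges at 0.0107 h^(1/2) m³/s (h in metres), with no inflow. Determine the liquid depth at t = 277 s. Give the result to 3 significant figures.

2.14 m

A dh/dt = −Q_out = −0.0107 √h.
Separate and integrate: 2(√h − √h₀) = −(0.0107/A) t.
√h = √3.97 − 0.0107·277/(2·2.80) = 1.9925 − 0.52927 = 1.4632.
h = 1.4632² = 2.1410 m.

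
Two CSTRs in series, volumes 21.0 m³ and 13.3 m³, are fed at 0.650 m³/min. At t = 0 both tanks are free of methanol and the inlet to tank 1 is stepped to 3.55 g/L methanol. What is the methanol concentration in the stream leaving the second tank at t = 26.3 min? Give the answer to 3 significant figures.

0.956 g/L

Time constants: τᵢ = Vᵢ/Q for each well-mixed tank.
τ₁ = 21.0/0.650 = 32.308 min; τ₂ = 13.3/0.650 = 20.462 min.
Tank 1: C₁ = C_in(1 − e^(−t/τ₁)). Tank 2 (τ₁ ≠ τ₂): C₂ = C_in[1 − (τ₁ e^(−t/τ₁) − τ₂ e^(−t/τ₂))/(τ₁ − τ₂)].
At t = 26.3: e^(−t/τ₁) = 0.44306, e^(−t/τ₂) = 0.27656.
C₂ = 3.55·[1 − (32.308·0.44306 − 20.462·0.27656)/(11.846)] = 3.55·0.26934 = 0.95616 g/L.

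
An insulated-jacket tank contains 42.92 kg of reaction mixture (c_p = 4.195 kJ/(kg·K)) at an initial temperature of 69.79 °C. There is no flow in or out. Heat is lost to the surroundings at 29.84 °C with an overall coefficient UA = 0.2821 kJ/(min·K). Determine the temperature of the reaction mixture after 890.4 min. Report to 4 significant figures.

Lumped-capacitance energy balance: M c_p dT/dt = UA(T_amb − T).
dT/dt = (T_ss − T)/τ with T_ss = T_amb = 29.8400 °C, τ = M c_p/UA = 42.92·4.195/0.2821 = 638.247 min.
T approaches T_ss exponentially: T(t) = T_ss + (T₀ − T_ss) e^(−t/τ).
T(890.4) = 29.8400 + (39.9500)·0.247815 = 39.7402 °C.

39.74 °C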